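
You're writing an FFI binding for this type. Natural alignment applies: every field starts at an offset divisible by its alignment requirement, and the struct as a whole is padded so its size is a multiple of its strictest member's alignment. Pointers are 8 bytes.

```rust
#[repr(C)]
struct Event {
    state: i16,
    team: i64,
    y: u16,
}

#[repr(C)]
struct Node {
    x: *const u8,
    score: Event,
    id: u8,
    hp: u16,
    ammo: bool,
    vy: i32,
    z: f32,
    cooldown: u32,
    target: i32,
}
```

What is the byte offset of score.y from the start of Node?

24

Event: 0..2  state  (2B, 2-aligned); 2..8  -- padding (6B); 8..16  team  (8B, 8-aligned); 16..18  y  (2B, 2-aligned); 18..24  -- tail padding (6B); sizeof = 24, alignof = 8
0..8  x  (8B, 8-aligned)
8..32  score  (24B, 8-aligned)
within Event: y at 16
8 + 16 = 24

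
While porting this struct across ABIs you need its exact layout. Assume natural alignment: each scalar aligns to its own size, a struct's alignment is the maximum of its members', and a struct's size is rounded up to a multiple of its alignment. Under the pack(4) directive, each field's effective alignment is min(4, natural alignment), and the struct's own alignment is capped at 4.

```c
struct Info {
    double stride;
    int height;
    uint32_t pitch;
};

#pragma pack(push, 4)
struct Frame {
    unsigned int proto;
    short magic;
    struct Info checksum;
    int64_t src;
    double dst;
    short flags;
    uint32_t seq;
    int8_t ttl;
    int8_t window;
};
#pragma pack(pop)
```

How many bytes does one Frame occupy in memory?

Info: @0: stride [8B, align 8] → 8; @8: height [4B, align 4] → 12; @12: pitch [4B, align 4] → 16; size 16, align 8
@0: proto [4B, align 4] → 4
@4: magic [2B, align 2] → 6
+2 pad (align 4)
@8: checksum [16B, align 4] → 24
@24: src [8B, align 4] → 32
@32: dst [8B, align 4] → 40
@40: flags [2B, align 2] → 42
+2 pad (align 4)
@44: seq [4B, align 4] → 48
@48: ttl [1B, align 1] → 49
@49: window [1B, align 1] → 50
+2 tail pad (align 4)
size 52, align 4

52 bytes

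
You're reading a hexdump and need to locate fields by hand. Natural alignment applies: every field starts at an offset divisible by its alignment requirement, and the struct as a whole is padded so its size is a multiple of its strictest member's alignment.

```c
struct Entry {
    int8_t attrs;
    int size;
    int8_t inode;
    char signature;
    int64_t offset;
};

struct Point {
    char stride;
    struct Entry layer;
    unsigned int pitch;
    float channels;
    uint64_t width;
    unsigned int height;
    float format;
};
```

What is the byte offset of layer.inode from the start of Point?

Entry: 0..1  attrs  (1B, 1-aligned); 1..4  -- padding (3B); 4..8  size  (4B, 4-aligned); 8..9  inode  (1B, 1-aligned); 9..10  signature  (1B, 1-aligned); 10..16  -- padding (6B); 16..24  offset  (8B, 8-aligned); sizeof = 24, alignof = 8
0..1  stride  (1B, 1-aligned)
1..8  -- padding (7B)
8..32  layer  (24B, 8-aligned)
within Entry: inode at 8
8 + 8 = 16

16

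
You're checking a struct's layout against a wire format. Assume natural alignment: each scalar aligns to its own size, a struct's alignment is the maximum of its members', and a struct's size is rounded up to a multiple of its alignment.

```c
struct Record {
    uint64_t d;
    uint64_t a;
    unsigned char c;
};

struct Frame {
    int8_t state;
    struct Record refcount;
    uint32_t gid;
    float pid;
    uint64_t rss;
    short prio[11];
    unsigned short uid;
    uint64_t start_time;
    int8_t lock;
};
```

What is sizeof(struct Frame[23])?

Record: 0..8  d  (8B, 8-aligned); 8..16  a  (8B, 8-aligned); 16..17  c  (1B, 1-aligned); 17..24  -- tail padding (7B); sizeof = 24, alignof = 8
0..1  state  (1B, 1-aligned)
1..8  -- padding (7B)
8..32  refcount  (24B, 8-aligned)
32..36  gid  (4B, 4-aligned)
36..40  pid  (4B, 4-aligned)
40..48  rss  (8B, 8-aligned)
48..70  prio  (22B, 2-aligned)
70..72  uid  (2B, 2-aligned)
72..80  start_time  (8B, 8-aligned)
80..81  lock  (1B, 1-aligned)
81..88  -- tail padding (7B)
sizeof = 88, alignof = 8
array of 23: 23 × 88 = 2024

2024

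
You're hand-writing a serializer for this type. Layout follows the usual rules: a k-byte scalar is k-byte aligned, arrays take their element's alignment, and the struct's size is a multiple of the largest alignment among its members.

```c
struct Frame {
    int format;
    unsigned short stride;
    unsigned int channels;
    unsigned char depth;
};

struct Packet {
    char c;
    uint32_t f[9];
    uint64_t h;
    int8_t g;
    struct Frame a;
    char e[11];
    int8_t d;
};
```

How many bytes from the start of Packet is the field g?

48

Frame: @0: format [4B, align 4] → 4; @4: stride [2B, align 2] → 6; +2 pad (align 4); @8: channels [4B, align 4] → 12; @12: depth [1B, align 1] → 13; +3 tail pad (align 4); size 16, align 4
@0: c [1B, align 1] → 1
+3 pad (align 4)
@4: f [36B, align 4] → 40
@40: h [8B, align 8] → 48
@48: g [1B, align 1] → 49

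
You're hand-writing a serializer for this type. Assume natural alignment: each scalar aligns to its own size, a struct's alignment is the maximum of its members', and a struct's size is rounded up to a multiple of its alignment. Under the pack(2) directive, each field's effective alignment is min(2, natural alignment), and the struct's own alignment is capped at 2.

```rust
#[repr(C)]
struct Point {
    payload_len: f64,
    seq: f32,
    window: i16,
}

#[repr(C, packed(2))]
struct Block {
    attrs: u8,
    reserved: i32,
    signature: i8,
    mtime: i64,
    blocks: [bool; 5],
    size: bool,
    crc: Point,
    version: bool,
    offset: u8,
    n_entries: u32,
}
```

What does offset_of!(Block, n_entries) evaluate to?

40

Point: 0..8  payload_len  (8B, 8-aligned); 8..12  seq  (4B, 4-aligned); 12..14  window  (2B, 2-aligned); 14..16  -- tail padding (2B); sizeof = 16, alignof = 8
0..1  attrs  (1B, 1-aligned)
1..2  -- padding (1B)
2..6  reserved  (4B, 2-aligned)
6..7  signature  (1B, 1-aligned)
7..8  -- padding (1B)
8..16  mtime  (8B, 2-aligned)
16..21  blocks  (5B, 1-aligned)
21..22  size  (1B, 1-aligned)
22..38  crc  (16B, 2-aligned)
38..39  version  (1B, 1-aligned)
39..40  offset  (1B, 1-aligned)
40..44  n_entries  (4B, 2-aligned)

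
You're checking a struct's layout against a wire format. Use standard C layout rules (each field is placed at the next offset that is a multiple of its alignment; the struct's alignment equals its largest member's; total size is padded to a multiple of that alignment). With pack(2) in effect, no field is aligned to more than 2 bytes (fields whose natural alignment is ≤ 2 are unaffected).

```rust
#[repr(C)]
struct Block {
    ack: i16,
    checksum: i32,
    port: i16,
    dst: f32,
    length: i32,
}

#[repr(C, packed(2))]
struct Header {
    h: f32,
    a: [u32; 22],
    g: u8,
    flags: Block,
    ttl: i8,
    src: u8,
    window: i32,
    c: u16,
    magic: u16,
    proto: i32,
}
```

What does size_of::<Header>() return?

Block: @0: ack [2B, align 2] → 2; +2 pad (align 4); @4: checksum [4B, align 4] → 8; @8: port [2B, align 2] → 10; +2 pad (align 4); @12: dst [4B, align 4] → 16; @16: length [4B, align 4] → 20; size 20, align 4
@0: h [4B, align 2] → 4
@4: a [88B, align 2] → 92
@92: g [1B, align 1] → 93
+1 pad (align 2)
@94: flags [20B, align 2] → 114
@114: ttl [1B, align 1] → 115
@115: src [1B, align 1] → 116
@116: window [4B, align 2] → 120
@120: c [2B, align 2] → 122
@122: magic [2B, align 2] → 124
@124: proto [4B, align 2] → 128
size 128, align 2

128 bytes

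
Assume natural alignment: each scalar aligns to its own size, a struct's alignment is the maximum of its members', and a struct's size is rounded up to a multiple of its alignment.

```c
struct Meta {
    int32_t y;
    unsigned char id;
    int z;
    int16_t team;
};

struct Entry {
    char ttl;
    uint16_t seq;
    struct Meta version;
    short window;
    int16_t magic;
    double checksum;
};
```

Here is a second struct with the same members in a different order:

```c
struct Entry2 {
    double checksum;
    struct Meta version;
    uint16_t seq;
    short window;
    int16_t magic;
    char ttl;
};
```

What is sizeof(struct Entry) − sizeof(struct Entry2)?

0

Meta: @0: y [4B, align 4] → 4; @4: id [1B, align 1] → 5; +3 pad (align 4); @8: z [4B, align 4] → 12; @12: team [2B, align 2] → 14; +2 tail pad (align 4); size 16, align 4
@0: ttl [1B, align 1] → 1
+1 pad (align 2)
@2: seq [2B, align 2] → 4
@4: version [16B, align 4] → 20
@20: window [2B, align 2] → 22
@22: magic [2B, align 2] → 24
@24: checksum [8B, align 8] → 32
size 32, align 8
— Entry2 —
@0: checksum [8B, align 8] → 8
@8: version [16B, align 4] → 24
@24: seq [2B, align 2] → 26
@26: window [2B, align 2] → 28
@28: magic [2B, align 2] → 30
@30: ttl [1B, align 1] → 31
+1 tail pad (align 8)
size 32, align 8
32 − 32 = 0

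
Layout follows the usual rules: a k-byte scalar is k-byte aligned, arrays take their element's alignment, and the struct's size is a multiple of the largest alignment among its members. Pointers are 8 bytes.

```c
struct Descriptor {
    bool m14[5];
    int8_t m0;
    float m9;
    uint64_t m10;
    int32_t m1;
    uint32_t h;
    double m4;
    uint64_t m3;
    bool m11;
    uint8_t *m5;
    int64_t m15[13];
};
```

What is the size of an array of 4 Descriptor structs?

672

m14 at 0 (size 5, align 1) → ends 5
m0 at 5 (size 1, align 1) → ends 6
pad 2 to align 4 for m9
m9 at 8 (size 4, align 4) → ends 12
pad 4 to align 8 for m10
m10 at 16 (size 8, align 8) → ends 24
m1 at 24 (size 4, align 4) → ends 28
h at 28 (size 4, align 4) → ends 32
m4 at 32 (size 8, align 8) → ends 40
m3 at 40 (size 8, align 8) → ends 48
m11 at 48 (size 1, align 1) → ends 49
pad 7 to align 8 for m5
m5 at 56 (size 8, align 8) → ends 64
m15 at 64 (size 104, align 8) → ends 168
total 168 bytes, alignment 8
array of 4: 4 × 168 = 672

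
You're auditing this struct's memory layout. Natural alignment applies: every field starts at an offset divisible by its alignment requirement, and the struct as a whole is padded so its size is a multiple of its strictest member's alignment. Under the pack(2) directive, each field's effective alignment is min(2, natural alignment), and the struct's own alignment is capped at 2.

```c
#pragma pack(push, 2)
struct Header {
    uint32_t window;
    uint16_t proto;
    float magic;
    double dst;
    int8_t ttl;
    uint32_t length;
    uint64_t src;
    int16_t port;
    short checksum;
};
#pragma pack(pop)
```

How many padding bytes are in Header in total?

window at 0 (size 4, align 2) → ends 4
proto at 4 (size 2, align 2) → ends 6
magic at 6 (size 4, align 2) → ends 10
dst at 10 (size 8, align 2) → ends 18
ttl at 18 (size 1, align 1) → ends 19
pad 1 to align 2 for length
length at 20 (size 4, align 2) → ends 24
src at 24 (size 8, align 2) → ends 32
port at 32 (size 2, align 2) → ends 34
checksum at 34 (size 2, align 2) → ends 36
total 36 bytes, alignment 2
data bytes 35, size 36 → padding 1

1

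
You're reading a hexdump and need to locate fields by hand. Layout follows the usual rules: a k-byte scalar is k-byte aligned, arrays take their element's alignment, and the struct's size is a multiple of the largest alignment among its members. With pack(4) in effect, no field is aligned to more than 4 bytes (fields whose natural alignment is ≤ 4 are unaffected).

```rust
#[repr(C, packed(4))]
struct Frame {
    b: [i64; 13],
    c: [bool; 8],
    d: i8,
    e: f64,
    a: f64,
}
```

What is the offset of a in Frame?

0..104  b  (104B, 4-aligned)
104..112  c  (8B, 1-aligned)
112..113  d  (1B, 1-aligned)
113..116  -- padding (3B)
116..124  e  (8B, 4-aligned)
124..132  a  (8B, 4-aligned)

124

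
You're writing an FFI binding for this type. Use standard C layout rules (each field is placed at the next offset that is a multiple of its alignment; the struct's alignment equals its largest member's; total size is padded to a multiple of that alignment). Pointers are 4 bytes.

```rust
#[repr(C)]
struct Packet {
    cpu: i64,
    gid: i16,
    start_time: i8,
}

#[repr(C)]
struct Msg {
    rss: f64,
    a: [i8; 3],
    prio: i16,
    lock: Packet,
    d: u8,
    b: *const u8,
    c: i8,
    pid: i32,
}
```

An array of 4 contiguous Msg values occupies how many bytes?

192

Packet: @0: cpu [8B, align 8] → 8; @8: gid [2B, align 2] → 10; @10: start_time [1B, align 1] → 11; +5 tail pad (align 8); size 16, align 8
@0: rss [8B, align 8] → 8
@8: a [3B, align 1] → 11
+1 pad (align 2)
@12: prio [2B, align 2] → 14
+2 pad (align 8)
@16: lock [16B, align 8] → 32
@32: d [1B, align 1] → 33
+3 pad (align 4)
@36: b [4B, align 4] → 40
@40: c [1B, align 1] → 41
+3 pad (align 4)
@44: pid [4B, align 4] → 48
size 48, align 8
array of 4: 4 × 48 = 192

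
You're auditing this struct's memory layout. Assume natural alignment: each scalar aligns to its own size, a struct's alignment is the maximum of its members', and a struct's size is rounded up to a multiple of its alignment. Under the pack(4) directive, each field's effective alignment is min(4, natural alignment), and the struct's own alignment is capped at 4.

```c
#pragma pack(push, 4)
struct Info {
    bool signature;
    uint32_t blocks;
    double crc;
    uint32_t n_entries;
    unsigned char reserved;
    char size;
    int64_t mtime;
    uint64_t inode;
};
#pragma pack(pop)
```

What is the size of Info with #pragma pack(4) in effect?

@0: signature [1B, align 1] → 1
+3 pad (align 4)
@4: blocks [4B, align 4] → 8
@8: crc [8B, align 4] → 16
@16: n_entries [4B, align 4] → 20
@20: reserved [1B, align 1] → 21
@21: size [1B, align 1] → 22
+2 pad (align 4)
@24: mtime [8B, align 4] → 32
@32: inode [8B, align 4] → 40
size 40, align 4

40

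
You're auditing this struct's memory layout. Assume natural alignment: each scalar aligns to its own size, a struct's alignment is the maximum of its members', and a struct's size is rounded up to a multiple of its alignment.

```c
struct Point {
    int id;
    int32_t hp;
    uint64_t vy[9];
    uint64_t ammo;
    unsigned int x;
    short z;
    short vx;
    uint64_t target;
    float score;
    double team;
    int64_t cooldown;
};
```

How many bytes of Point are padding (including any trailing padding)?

id at 0 (size 4, align 4) → ends 4
hp at 4 (size 4, align 4) → ends 8
vy at 8 (size 72, align 8) → ends 80
ammo at 80 (size 8, align 8) → ends 88
x at 88 (size 4, align 4) → ends 92
z at 92 (size 2, align 2) → ends 94
vx at 94 (size 2, align 2) → ends 96
target at 96 (size 8, align 8) → ends 104
score at 104 (size 4, align 4) → ends 108
pad 4 to align 8 for team
team at 112 (size 8, align 8) → ends 120
cooldown at 120 (size 8, align 8) → ends 128
total 128 bytes, alignment 8
data bytes 124, size 128 → padding 4

4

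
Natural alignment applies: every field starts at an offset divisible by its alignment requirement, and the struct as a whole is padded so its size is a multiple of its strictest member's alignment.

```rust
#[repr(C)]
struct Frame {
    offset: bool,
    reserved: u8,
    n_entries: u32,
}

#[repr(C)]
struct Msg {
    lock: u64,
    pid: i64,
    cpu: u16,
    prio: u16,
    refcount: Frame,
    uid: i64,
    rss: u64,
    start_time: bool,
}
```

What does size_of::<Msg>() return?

Frame: 0..1  offset  (1B, 1-aligned); 1..2  reserved  (1B, 1-aligned); 2..4  -- padding (2B); 4..8  n_entries  (4B, 4-aligned); sizeof = 8, alignof = 4
0..8  lock  (8B, 8-aligned)
8..16  pid  (8B, 8-aligned)
16..18  cpu  (2B, 2-aligned)
18..20  prio  (2B, 2-aligned)
20..28  refcount  (8B, 4-aligned)
28..32  -- padding (4B)
32..40  uid  (8B, 8-aligned)
40..48  rss  (8B, 8-aligned)
48..49  start_time  (1B, 1-aligned)
49..56  -- tail padding (7B)
sizeof = 56, alignof = 8

56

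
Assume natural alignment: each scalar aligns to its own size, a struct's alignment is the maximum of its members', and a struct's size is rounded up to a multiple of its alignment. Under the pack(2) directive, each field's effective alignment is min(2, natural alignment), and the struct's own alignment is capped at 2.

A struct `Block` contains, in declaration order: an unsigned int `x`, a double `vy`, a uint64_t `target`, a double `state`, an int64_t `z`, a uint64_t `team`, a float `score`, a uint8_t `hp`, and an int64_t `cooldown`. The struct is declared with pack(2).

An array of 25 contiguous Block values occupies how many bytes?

1450

@0: x [4B, align 2] → 4
@4: vy [8B, align 2] → 12
@12: target [8B, align 2] → 20
@20: state [8B, align 2] → 28
@28: z [8B, align 2] → 36
@36: team [8B, align 2] → 44
@44: score [4B, align 2] → 48
@48: hp [1B, align 1] → 49
+1 pad (align 2)
@50: cooldown [8B, align 2] → 58
size 58, align 2
array of 25: 25 × 58 = 1450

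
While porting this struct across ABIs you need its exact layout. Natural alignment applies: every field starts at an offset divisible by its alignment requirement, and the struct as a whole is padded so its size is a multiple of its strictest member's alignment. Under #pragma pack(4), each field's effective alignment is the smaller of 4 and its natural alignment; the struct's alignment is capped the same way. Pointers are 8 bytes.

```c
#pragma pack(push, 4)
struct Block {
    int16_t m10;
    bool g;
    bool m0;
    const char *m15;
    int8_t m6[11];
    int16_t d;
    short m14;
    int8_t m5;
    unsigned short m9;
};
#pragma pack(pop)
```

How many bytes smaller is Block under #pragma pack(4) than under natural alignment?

natural layout:
  m10 at 0 (size 2, align 2) → ends 2
  g at 2 (size 1, align 1) → ends 3
  m0 at 3 (size 1, align 1) → ends 4
  pad 4 to align 8 for m15
  m15 at 8 (size 8, align 8) → ends 16
  m6 at 16 (size 11, align 1) → ends 27
  pad 1 to align 2 for d
  d at 28 (size 2, align 2) → ends 30
  m14 at 30 (size 2, align 2) → ends 32
  m5 at 32 (size 1, align 1) → ends 33
  pad 1 to align 2 for m9
  m9 at 34 (size 2, align 2) → ends 36
  tail pad 4 to reach multiple of 8
  total 40 bytes, alignment 8
packed(4) layout:
  m10 at 0 (size 2, align 2) → ends 2
  g at 2 (size 1, align 1) → ends 3
  m0 at 3 (size 1, align 1) → ends 4
  m15 at 4 (size 8, align 4) → ends 12
  m6 at 12 (size 11, align 1) → ends 23
  pad 1 to align 2 for d
  d at 24 (size 2, align 2) → ends 26
  m14 at 26 (size 2, align 2) → ends 28
  m5 at 28 (size 1, align 1) → ends 29
  pad 1 to align 2 for m9
  m9 at 30 (size 2, align 2) → ends 32
  total 32 bytes, alignment 4
40 − 32 = 8

8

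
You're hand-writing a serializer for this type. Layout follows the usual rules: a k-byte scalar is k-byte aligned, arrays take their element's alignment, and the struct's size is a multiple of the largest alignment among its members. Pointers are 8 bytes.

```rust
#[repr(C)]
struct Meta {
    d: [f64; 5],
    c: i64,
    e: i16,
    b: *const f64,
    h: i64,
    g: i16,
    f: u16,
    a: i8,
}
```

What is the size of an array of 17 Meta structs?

1360

@0: d [40B, align 8] → 40
@40: c [8B, align 8] → 48
@48: e [2B, align 2] → 50
+6 pad (align 8)
@56: b [8B, align 8] → 64
@64: h [8B, align 8] → 72
@72: g [2B, align 2] → 74
@74: f [2B, align 2] → 76
@76: a [1B, align 1] → 77
+3 tail pad (align 8)
size 80, align 8
array of 17: 17 × 80 = 1360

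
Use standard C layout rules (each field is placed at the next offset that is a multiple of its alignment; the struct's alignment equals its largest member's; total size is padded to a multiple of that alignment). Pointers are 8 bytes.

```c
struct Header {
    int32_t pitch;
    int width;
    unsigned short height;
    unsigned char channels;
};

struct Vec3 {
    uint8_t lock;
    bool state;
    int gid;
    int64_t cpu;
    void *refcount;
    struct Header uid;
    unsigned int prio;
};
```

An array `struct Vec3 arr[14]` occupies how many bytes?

560

Header: @0: pitch [4B, align 4] → 4; @4: width [4B, align 4] → 8; @8: height [2B, align 2] → 10; @10: channels [1B, align 1] → 11; +1 tail pad (align 4); size 12, align 4
@0: lock [1B, align 1] → 1
@1: state [1B, align 1] → 2
+2 pad (align 4)
@4: gid [4B, align 4] → 8
@8: cpu [8B, align 8] → 16
@16: refcount [8B, align 8] → 24
@24: uid [12B, align 4] → 36
@36: prio [4B, align 4] → 40
size 40, align 8
array of 14: 14 × 40 = 560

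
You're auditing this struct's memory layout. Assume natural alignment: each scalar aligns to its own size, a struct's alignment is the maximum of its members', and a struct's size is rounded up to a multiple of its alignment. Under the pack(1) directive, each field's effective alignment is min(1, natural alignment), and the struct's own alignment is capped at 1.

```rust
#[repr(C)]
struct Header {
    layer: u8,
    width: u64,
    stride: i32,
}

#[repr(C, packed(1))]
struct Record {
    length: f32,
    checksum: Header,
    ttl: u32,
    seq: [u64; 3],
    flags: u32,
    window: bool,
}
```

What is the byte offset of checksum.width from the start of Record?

12

Header: @0: layer [1B, align 1] → 1; +7 pad (align 8); @8: width [8B, align 8] → 16; @16: stride [4B, align 4] → 20; +4 tail pad (align 8); size 24, align 8
@0: length [4B, align 1] → 4
@4: checksum [24B, align 1] → 28
within Header: width at 8
4 + 8 = 12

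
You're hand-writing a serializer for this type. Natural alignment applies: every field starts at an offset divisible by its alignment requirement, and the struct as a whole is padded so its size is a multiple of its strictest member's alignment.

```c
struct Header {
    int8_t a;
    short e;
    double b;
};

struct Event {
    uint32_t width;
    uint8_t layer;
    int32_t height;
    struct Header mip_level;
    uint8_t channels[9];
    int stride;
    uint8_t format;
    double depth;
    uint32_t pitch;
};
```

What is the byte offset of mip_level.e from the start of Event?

Header: 0..1  a  (1B, 1-aligned); 1..2  -- padding (1B); 2..4  e  (2B, 2-aligned); 4..8  -- padding (4B); 8..16  b  (8B, 8-aligned); sizeof = 16, alignof = 8
0..4  width  (4B, 4-aligned)
4..5  layer  (1B, 1-aligned)
5..8  -- padding (3B)
8..12  height  (4B, 4-aligned)
12..16  -- padding (4B)
16..32  mip_level  (16B, 8-aligned)
within Header: e at 2
16 + 2 = 18

18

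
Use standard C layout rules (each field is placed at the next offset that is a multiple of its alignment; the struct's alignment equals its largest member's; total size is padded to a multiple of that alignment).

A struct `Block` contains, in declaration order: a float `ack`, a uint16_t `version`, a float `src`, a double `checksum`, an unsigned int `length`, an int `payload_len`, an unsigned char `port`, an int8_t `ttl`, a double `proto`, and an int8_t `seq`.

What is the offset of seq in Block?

48

@0: ack [4B, align 4] → 4
@4: version [2B, align 2] → 6
+2 pad (align 4)
@8: src [4B, align 4] → 12
+4 pad (align 8)
@16: checksum [8B, align 8] → 24
@24: length [4B, align 4] → 28
@28: payload_len [4B, align 4] → 32
@32: port [1B, align 1] → 33
@33: ttl [1B, align 1] → 34
+6 pad (align 8)
@40: proto [8B, align 8] → 48
@48: seq [1B, align 1] → 49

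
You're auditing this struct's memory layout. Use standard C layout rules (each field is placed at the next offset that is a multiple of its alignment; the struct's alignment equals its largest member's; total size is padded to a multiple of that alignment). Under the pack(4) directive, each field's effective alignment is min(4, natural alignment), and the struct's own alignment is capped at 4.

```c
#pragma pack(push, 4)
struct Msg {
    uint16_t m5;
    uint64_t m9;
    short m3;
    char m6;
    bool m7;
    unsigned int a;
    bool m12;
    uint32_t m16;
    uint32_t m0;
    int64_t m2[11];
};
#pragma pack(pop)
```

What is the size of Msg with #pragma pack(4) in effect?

m5 at 0 (size 2, align 2) → ends 2
pad 2 to align 4 for m9
m9 at 4 (size 8, align 4) → ends 12
m3 at 12 (size 2, align 2) → ends 14
m6 at 14 (size 1, align 1) → ends 15
m7 at 15 (size 1, align 1) → ends 16
a at 16 (size 4, align 4) → ends 20
m12 at 20 (size 1, align 1) → ends 21
pad 3 to align 4 for m16
m16 at 24 (size 4, align 4) → ends 28
m0 at 28 (size 4, align 4) → ends 32
m2 at 32 (size 88, align 4) → ends 120
total 120 bytes, alignment 4

120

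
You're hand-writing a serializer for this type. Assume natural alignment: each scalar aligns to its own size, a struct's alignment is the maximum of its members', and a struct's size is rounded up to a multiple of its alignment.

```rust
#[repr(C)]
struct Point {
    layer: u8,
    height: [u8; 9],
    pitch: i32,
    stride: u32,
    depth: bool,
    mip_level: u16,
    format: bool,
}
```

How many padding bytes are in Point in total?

@0: layer [1B, align 1] → 1
@1: height [9B, align 1] → 10
+2 pad (align 4)
@12: pitch [4B, align 4] → 16
@16: stride [4B, align 4] → 20
@20: depth [1B, align 1] → 21
+1 pad (align 2)
@22: mip_level [2B, align 2] → 24
@24: format [1B, align 1] → 25
+3 tail pad (align 4)
size 28, align 4
data bytes 22, size 28 → padding 6

6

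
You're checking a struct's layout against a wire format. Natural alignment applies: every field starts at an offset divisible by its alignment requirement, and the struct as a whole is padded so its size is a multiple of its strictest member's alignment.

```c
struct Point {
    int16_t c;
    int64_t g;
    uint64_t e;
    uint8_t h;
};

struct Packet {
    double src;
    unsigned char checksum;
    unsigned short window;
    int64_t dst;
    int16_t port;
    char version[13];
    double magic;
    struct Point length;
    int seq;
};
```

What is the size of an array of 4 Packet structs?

Point: @0: c [2B, align 2] → 2; +6 pad (align 8); @8: g [8B, align 8] → 16; @16: e [8B, align 8] → 24; @24: h [1B, align 1] → 25; +7 tail pad (align 8); size 32, align 8
@0: src [8B, align 8] → 8
@8: checksum [1B, align 1] → 9
+1 pad (align 2)
@10: window [2B, align 2] → 12
+4 pad (align 8)
@16: dst [8B, align 8] → 24
@24: port [2B, align 2] → 26
@26: version [13B, align 1] → 39
+1 pad (align 8)
@40: magic [8B, align 8] → 48
@48: length [32B, align 8] → 80
@80: seq [4B, align 4] → 84
+4 tail pad (align 8)
size 88, align 8
array of 4: 4 × 88 = 352

352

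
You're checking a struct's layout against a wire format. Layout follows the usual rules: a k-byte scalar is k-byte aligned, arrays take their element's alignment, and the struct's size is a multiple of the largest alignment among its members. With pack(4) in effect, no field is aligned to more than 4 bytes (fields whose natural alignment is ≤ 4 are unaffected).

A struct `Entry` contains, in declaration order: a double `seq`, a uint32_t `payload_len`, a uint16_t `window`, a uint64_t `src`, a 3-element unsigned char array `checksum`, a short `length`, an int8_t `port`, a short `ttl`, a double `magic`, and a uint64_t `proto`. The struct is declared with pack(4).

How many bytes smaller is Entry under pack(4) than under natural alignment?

natural layout:
  0..8  seq  (8B, 8-aligned)
  8..12  payload_len  (4B, 4-aligned)
  12..14  window  (2B, 2-aligned)
  14..16  -- padding (2B)
  16..24  src  (8B, 8-aligned)
  24..27  checksum  (3B, 1-aligned)
  27..28  -- padding (1B)
  28..30  length  (2B, 2-aligned)
  30..31  port  (1B, 1-aligned)
  31..32  -- padding (1B)
  32..34  ttl  (2B, 2-aligned)
  34..40  -- padding (6B)
  40..48  magic  (8B, 8-aligned)
  48..56  proto  (8B, 8-aligned)
  sizeof = 56, alignof = 8
packed(4) layout:
  0..8  seq  (8B, 4-aligned)
  8..12  payload_len  (4B, 4-aligned)
  12..14  window  (2B, 2-aligned)
  14..16  -- padding (2B)
  16..24  src  (8B, 4-aligned)
  24..27  checksum  (3B, 1-aligned)
  27..28  -- padding (1B)
  28..30  length  (2B, 2-aligned)
  30..31  port  (1B, 1-aligned)
  31..32  -- padding (1B)
  32..34  ttl  (2B, 2-aligned)
  34..36  -- padding (2B)
  36..44  magic  (8B, 4-aligned)
  44..52  proto  (8B, 4-aligned)
  sizeof = 52, alignof = 4
56 − 52 = 4

4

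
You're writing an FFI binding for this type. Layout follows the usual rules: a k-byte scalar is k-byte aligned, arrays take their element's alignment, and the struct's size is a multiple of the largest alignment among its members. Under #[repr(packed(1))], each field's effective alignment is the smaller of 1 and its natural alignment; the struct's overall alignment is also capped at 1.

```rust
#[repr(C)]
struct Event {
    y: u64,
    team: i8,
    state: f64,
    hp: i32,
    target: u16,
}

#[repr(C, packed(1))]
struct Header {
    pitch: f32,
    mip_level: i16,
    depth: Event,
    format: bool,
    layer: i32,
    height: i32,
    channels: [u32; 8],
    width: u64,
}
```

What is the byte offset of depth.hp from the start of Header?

30

Event: y at 0 (size 8, align 8) → ends 8; team at 8 (size 1, align 1) → ends 9; pad 7 to align 8 for state; state at 16 (size 8, align 8) → ends 24; hp at 24 (size 4, align 4) → ends 28; target at 28 (size 2, align 2) → ends 30; tail pad 2 to reach multiple of 8; total 32 bytes, alignment 8
pitch at 0 (size 4, align 1) → ends 4
mip_level at 4 (size 2, align 1) → ends 6
depth at 6 (size 32, align 1) → ends 38
within Event: hp at 24
6 + 24 = 30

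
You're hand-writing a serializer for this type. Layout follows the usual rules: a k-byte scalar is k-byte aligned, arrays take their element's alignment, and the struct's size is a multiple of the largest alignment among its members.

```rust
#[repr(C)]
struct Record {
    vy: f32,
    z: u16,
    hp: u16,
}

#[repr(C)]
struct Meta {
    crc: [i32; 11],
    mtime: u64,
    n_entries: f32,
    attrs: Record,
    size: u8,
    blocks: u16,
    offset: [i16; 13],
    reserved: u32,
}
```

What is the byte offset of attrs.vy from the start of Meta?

Record: @0: vy [4B, align 4] → 4; @4: z [2B, align 2] → 6; @6: hp [2B, align 2] → 8; size 8, align 4
@0: crc [44B, align 4] → 44
+4 pad (align 8)
@48: mtime [8B, align 8] → 56
@56: n_entries [4B, align 4] → 60
@60: attrs [8B, align 4] → 68
within Record: vy at 0
60 + 0 = 60

60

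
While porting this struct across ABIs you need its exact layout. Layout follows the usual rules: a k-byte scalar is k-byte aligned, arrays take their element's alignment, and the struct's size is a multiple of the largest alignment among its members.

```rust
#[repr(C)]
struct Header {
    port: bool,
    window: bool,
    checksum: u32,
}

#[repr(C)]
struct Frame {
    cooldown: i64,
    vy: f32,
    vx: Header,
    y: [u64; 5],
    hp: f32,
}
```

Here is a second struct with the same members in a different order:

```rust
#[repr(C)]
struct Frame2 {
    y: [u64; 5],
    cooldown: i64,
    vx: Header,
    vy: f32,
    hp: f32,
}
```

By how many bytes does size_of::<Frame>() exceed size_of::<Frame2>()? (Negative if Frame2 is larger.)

Header: port at 0 (size 1, align 1) → ends 1; window at 1 (size 1, align 1) → ends 2; pad 2 to align 4 for checksum; checksum at 4 (size 4, align 4) → ends 8; total 8 bytes, alignment 4
cooldown at 0 (size 8, align 8) → ends 8
vy at 8 (size 4, align 4) → ends 12
vx at 12 (size 8, align 4) → ends 20
pad 4 to align 8 for y
y at 24 (size 40, align 8) → ends 64
hp at 64 (size 4, align 4) → ends 68
tail pad 4 to reach multiple of 8
total 72 bytes, alignment 8
— Frame2 —
y at 0 (size 40, align 8) → ends 40
cooldown at 40 (size 8, align 8) → ends 48
vx at 48 (size 8, align 4) → ends 56
vy at 56 (size 4, align 4) → ends 60
hp at 60 (size 4, align 4) → ends 64
total 64 bytes, alignment 8
72 − 64 = 8

8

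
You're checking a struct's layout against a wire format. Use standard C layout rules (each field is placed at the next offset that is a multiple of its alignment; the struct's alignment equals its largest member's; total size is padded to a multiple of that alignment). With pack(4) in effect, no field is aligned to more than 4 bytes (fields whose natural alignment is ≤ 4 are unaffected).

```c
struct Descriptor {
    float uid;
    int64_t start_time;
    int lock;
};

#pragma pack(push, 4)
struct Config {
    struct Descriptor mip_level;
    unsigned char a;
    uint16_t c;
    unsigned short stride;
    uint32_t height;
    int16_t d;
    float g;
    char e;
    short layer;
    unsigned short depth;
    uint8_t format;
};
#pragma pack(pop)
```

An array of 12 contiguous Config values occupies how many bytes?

Descriptor: uid at 0 (size 4, align 4) → ends 4; pad 4 to align 8 for start_time; start_time at 8 (size 8, align 8) → ends 16; lock at 16 (size 4, align 4) → ends 20; tail pad 4 to reach multiple of 8; total 24 bytes, alignment 8
mip_level at 0 (size 24, align 4) → ends 24
a at 24 (size 1, align 1) → ends 25
pad 1 to align 2 for c
c at 26 (size 2, align 2) → ends 28
stride at 28 (size 2, align 2) → ends 30
pad 2 to align 4 for height
height at 32 (size 4, align 4) → ends 36
d at 36 (size 2, align 2) → ends 38
pad 2 to align 4 for g
g at 40 (size 4, align 4) → ends 44
e at 44 (size 1, align 1) → ends 45
pad 1 to align 2 for layer
layer at 46 (size 2, align 2) → ends 48
depth at 48 (size 2, align 2) → ends 50
format at 50 (size 1, align 1) → ends 51
tail pad 1 to reach multiple of 4
total 52 bytes, alignment 4
array of 12: 12 × 52 = 624

624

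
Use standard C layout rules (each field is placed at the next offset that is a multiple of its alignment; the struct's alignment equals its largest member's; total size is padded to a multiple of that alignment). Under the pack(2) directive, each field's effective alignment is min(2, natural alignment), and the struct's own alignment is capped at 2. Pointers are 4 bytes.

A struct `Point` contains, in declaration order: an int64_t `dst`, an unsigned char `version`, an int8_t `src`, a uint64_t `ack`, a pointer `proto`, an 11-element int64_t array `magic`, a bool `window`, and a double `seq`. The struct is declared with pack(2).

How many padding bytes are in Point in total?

dst at 0 (size 8, align 2) → ends 8
version at 8 (size 1, align 1) → ends 9
src at 9 (size 1, align 1) → ends 10
ack at 10 (size 8, align 2) → ends 18
proto at 18 (size 4, align 2) → ends 22
magic at 22 (size 88, align 2) → ends 110
window at 110 (size 1, align 1) → ends 111
pad 1 to align 2 for seq
seq at 112 (size 8, align 2) → ends 120
total 120 bytes, alignment 2
data bytes 119, size 120 → padding 1

1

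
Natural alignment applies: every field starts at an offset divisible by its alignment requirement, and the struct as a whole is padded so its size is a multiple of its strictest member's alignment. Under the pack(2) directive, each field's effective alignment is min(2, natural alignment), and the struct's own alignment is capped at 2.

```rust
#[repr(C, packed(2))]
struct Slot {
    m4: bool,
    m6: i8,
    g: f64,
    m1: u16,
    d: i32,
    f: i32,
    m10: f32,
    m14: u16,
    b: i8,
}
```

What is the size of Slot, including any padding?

28 bytes

0..1  m4  (1B, 1-aligned)
1..2  m6  (1B, 1-aligned)
2..10  g  (8B, 2-aligned)
10..12  m1  (2B, 2-aligned)
12..16  d  (4B, 2-aligned)
16..20  f  (4B, 2-aligned)
20..24  m10  (4B, 2-aligned)
24..26  m14  (2B, 2-aligned)
26..27  b  (1B, 1-aligned)
27..28  -- tail padding (1B)
sizeof = 28, alignof = 2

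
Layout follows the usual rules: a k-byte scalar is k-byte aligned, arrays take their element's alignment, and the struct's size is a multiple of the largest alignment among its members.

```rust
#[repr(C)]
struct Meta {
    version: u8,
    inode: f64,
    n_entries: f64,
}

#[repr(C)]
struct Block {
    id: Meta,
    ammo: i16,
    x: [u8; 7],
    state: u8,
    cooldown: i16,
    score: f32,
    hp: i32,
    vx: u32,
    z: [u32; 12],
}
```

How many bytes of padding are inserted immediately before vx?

Meta: version at 0 (size 1, align 1) → ends 1; pad 7 to align 8 for inode; inode at 8 (size 8, align 8) → ends 16; n_entries at 16 (size 8, align 8) → ends 24; total 24 bytes, alignment 8
id at 0 (size 24, align 8) → ends 24
ammo at 24 (size 2, align 2) → ends 26
x at 26 (size 7, align 1) → ends 33
state at 33 (size 1, align 1) → ends 34
cooldown at 34 (size 2, align 2) → ends 36
score at 36 (size 4, align 4) → ends 40
hp at 40 (size 4, align 4) → ends 44
vx at 44 (size 4, align 4) → ends 48

0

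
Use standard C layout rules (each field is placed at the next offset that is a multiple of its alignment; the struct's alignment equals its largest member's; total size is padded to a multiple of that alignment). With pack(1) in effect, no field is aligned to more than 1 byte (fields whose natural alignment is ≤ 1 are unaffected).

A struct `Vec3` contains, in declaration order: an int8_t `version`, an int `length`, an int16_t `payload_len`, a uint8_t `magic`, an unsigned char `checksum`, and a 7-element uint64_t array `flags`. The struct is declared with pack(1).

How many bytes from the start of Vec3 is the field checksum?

8

version at 0 (size 1, align 1) → ends 1
length at 1 (size 4, align 1) → ends 5
payload_len at 5 (size 2, align 1) → ends 7
magic at 7 (size 1, align 1) → ends 8
checksum at 8 (size 1, align 1) → ends 9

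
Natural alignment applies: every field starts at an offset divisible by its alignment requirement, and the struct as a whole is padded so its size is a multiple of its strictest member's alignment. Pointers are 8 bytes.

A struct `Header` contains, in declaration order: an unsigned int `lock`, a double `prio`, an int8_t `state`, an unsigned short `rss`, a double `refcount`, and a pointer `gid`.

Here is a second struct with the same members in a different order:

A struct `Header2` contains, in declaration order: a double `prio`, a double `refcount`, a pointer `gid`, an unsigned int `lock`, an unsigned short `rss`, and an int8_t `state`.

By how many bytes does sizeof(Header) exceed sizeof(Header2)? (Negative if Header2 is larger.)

8

lock at 0 (size 4, align 4) → ends 4
pad 4 to align 8 for prio
prio at 8 (size 8, align 8) → ends 16
state at 16 (size 1, align 1) → ends 17
pad 1 to align 2 for rss
rss at 18 (size 2, align 2) → ends 20
pad 4 to align 8 for refcount
refcount at 24 (size 8, align 8) → ends 32
gid at 32 (size 8, align 8) → ends 40
total 40 bytes, alignment 8
— Header2 —
prio at 0 (size 8, align 8) → ends 8
refcount at 8 (size 8, align 8) → ends 16
gid at 16 (size 8, align 8) → ends 24
lock at 24 (size 4, align 4) → ends 28
rss at 28 (size 2, align 2) → ends 30
state at 30 (size 1, align 1) → ends 31
tail pad 1 to reach multiple of 8
total 32 bytes, alignment 8
40 − 32 = 8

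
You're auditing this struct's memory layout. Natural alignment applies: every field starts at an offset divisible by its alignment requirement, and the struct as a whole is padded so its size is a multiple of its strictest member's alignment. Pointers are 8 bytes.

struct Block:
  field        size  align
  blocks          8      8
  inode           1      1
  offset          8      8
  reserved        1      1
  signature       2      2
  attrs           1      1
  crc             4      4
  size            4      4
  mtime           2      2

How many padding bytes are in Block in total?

17

blocks at 0 (size 8, align 8) → ends 8
inode at 8 (size 1, align 1) → ends 9
pad 7 to align 8 for offset
offset at 16 (size 8, align 8) → ends 24
reserved at 24 (size 1, align 1) → ends 25
pad 1 to align 2 for signature
signature at 26 (size 2, align 2) → ends 28
attrs at 28 (size 1, align 1) → ends 29
pad 3 to align 4 for crc
crc at 32 (size 4, align 4) → ends 36
size at 36 (size 4, align 4) → ends 40
mtime at 40 (size 2, align 2) → ends 42
tail pad 6 to reach multiple of 8
total 48 bytes, alignment 8
data bytes 31, size 48 → padding 17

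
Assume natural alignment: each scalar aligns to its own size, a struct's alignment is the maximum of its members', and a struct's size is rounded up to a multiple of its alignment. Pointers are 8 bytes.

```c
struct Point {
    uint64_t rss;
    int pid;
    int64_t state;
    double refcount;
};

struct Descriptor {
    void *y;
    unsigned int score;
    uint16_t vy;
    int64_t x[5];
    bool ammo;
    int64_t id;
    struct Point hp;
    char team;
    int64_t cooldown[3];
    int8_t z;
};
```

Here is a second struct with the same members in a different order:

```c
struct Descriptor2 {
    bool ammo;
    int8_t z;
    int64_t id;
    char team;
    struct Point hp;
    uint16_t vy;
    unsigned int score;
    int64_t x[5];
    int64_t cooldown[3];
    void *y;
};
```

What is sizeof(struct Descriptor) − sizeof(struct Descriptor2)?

8

Point: 0..8  rss  (8B, 8-aligned); 8..12  pid  (4B, 4-aligned); 12..16  -- padding (4B); 16..24  state  (8B, 8-aligned); 24..32  refcount  (8B, 8-aligned); sizeof = 32, alignof = 8
0..8  y  (8B, 8-aligned)
8..12  score  (4B, 4-aligned)
12..14  vy  (2B, 2-aligned)
14..16  -- padding (2B)
16..56  x  (40B, 8-aligned)
56..57  ammo  (1B, 1-aligned)
57..64  -- padding (7B)
64..72  id  (8B, 8-aligned)
72..104  hp  (32B, 8-aligned)
104..105  team  (1B, 1-aligned)
105..112  -- padding (7B)
112..136  cooldown  (24B, 8-aligned)
136..137  z  (1B, 1-aligned)
137..144  -- tail padding (7B)
sizeof = 144, alignof = 8
— Descriptor2 —
0..1  ammo  (1B, 1-aligned)
1..2  z  (1B, 1-aligned)
2..8  -- padding (6B)
8..16  id  (8B, 8-aligned)
16..17  team  (1B, 1-aligned)
17..24  -- padding (7B)
24..56  hp  (32B, 8-aligned)
56..58  vy  (2B, 2-aligned)
58..60  -- padding (2B)
60..64  score  (4B, 4-aligned)
64..104  x  (40B, 8-aligned)
104..128  cooldown  (24B, 8-aligned)
128..136  y  (8B, 8-aligned)
sizeof = 136, alignof = 8
144 − 136 = 8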